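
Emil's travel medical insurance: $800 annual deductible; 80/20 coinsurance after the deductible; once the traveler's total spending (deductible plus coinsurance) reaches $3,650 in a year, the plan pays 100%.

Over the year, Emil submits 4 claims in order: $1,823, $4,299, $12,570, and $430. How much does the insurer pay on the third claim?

$10,784.40

Claim 1 — $1,823: $800 finishes the deductible; $1,023 goes to coinsurance; coinsurance $1,023 × 20% = $204.60. Traveler owes $1,004.60 (running OOP $1,004.60). Plan pays $1,823 − $1,004.60 = $818.40.
Claim 2 — $4,299: deductible met; 20% of $4,299 = $859.80. Traveler pays $859.80; OOP now $1,864.40. Insurer: $4,299 − $859.80 = $3,439.20.
Claim 3 — $12,570: deductible met; 20% of $12,570 = $2,514. That would push OOP to $4,378.40, over the $3,650 cap, so traveler pays $3,650 − $1,864.40 = $1,785.60. Plan pays $12,570 − $1,785.60 = $10,784.40.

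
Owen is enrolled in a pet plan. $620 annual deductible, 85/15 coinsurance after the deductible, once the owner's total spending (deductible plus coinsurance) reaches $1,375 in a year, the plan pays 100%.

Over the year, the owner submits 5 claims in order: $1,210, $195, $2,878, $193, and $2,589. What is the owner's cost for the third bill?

Claim 1 ($1,210): $620 to deductible, leaving $590; owner's 15% is $88.50. Owner owes $708.50 (running OOP $708.50).
Claim 2 ($195): deductible met; 15% of $195 = $29.25. Cost to owner: $29.25. OOP to date $737.75.
Claim 3 ($2,878): deductible already satisfied, so owner's share is 15% × $2,878 = $431.70. Owner owes $431.70 (running OOP $1,169.45).

$431.70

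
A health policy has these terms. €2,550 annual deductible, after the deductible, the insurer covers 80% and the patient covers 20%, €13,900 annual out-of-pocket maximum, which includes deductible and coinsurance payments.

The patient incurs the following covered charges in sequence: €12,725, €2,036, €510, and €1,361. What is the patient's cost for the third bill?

Claim 1 (€12,725): €2,550 to deductible, leaving €10,175; 20% of €10,175 = €2,035. Patient owes €4,585 (running OOP €4,585).
Claim 2 (€2,036): deductible met; 20% of €2,036 = €407.20. Patient pays €407.20; OOP now €4,992.20.
Claim 3 (€510): deductible met; 20% of €510 = €102. Patient pays €102; OOP now €5,094.20.

€102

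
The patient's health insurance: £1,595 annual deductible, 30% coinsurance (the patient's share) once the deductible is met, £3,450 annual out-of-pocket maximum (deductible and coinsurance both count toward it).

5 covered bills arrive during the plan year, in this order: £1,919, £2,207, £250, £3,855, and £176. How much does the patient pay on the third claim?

£75

#1 (£1,919): deductible takes £1,595, £324 remains; patient's 30% is £97.20. Cost to patient: £1,692.20. OOP to date £1,692.20.
#2 (£2,207): deductible met; 30% of £2,207 = £662.10. Patient owes £662.10 (running OOP £2,354.30).
#3 (£250): deductible already satisfied, so patient's share is 30% × £250 = £75. Patient owes £75 (running OOP £2,429.30).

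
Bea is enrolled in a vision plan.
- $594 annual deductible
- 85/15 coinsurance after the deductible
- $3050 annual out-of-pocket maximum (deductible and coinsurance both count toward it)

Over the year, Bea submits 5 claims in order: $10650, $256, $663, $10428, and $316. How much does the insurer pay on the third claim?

$563.55

Claim 1 — $10650: $594 finishes the deductible; $10056 goes to coinsurance; member's 15% is $1508.40. Member owes $2102.40 (running OOP $2102.40). Insurer: $10650 − $2102.40 = $8547.60.
Claim 2 — $256: deductible met; 15% of $256 = $38.40. Member pays $38.40; OOP now $2140.80. Insurer: $256 − $38.40 = $217.60.
Claim 3 — $663: deductible already satisfied, so member's share is 15% × $663 = $99.45. Member pays $99.45; OOP now $2240.25. Insurer: $663 − $99.45 = $563.55.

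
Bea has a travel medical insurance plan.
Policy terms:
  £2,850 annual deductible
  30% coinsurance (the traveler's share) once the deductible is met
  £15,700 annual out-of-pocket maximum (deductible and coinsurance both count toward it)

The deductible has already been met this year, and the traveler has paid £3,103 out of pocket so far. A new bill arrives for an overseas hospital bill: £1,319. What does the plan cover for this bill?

The deductible is already satisfied, so the full bill goes to coinsurance.
Traveler's 30% share of £1,319 is £395.70.
Cumulative spending £3,103 + £395.70 = £3,498.70 stays under the £15,700 maximum.
Insurer pays the balance: £1,319 − £395.70 = £923.30.

£923.30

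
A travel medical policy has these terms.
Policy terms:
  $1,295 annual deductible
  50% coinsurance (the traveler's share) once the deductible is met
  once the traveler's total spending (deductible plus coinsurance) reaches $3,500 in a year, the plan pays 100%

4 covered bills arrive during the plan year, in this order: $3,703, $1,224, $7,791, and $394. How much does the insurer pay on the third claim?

#1 ($3,703): deductible takes $1,295, $2,408 remains; traveler's 50% is $1,204. Traveler owes $2,499 (running OOP $2,499). Insurer: $3,703 − $2,499 = $1,204.
#2 ($1,224): deductible already satisfied, so traveler's share is 50% × $1,224 = $612. Traveler pays $612; OOP now $3,111. Insurer: $1,224 − $612 = $612.
#3 ($7,791): deductible met; 50% of $7,791 = $3,895.50. OOP would hit $7,006.50 > $3,500, so the cap limits the traveler to $3,500 − $3,111 = $389. Insurer: $7,791 − $389 = $7,402.

$7,402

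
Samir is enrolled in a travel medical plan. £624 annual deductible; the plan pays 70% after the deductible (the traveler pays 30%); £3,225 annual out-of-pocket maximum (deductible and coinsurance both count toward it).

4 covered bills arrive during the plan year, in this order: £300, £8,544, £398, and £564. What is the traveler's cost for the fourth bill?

£15.60

#1 (£300): entire amount goes to the deductible. Cost to traveler: £300. OOP to date £300.
#2 (£8,544): £324 finishes the deductible; £8,220 goes to coinsurance; 30% of £8,220 = £2,466. Traveler pays £2,790; OOP now £3,090.
#3 (£398): 30% coinsurance on £398 = £119.40. Traveler owes £119.40 (running OOP £3,209.40).
#4 (£564): deductible already satisfied, so traveler's share is 30% × £564 = £169.20. Adding that to £3,209.40 gives £3,378.60, past the £3,225 cap; traveler pays only £3,225 − £3,209.40 = £15.60.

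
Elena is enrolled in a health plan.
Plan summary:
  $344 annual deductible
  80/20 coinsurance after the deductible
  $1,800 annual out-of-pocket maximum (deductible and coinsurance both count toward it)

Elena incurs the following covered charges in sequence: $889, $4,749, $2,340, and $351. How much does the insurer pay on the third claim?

$1,942.80

Bill 1, $889: $344 finishes the deductible; $545 goes to coinsurance; patient's 20% is $109. Patient owes $453 (running OOP $453). Insurer: $889 − $453 = $436.
Bill 2, $4,749: deductible already satisfied, so patient's share is 20% × $4,749 = $949.80. Patient owes $949.80 (running OOP $1,402.80). Insurer: $4,749 − $949.80 = $3,799.20.
Bill 3, $2,340: deductible already satisfied, so patient's share is 20% × $2,340 = $468. Adding that to $1,402.80 gives $1,870.80, past the $1,800 cap; patient pays only $1,800 − $1,402.80 = $397.20. Insurer: $2,340 − $397.20 = $1,942.80.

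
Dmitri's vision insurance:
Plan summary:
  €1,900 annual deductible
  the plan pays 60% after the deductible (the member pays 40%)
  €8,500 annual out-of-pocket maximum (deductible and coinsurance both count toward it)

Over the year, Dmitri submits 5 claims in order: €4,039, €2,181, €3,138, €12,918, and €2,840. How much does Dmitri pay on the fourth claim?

€3,616.80

Claim 1 — €4,039: €1,900 finishes the deductible; €2,139 goes to coinsurance; coinsurance €2,139 × 40% = €855.60. Member pays €2,755.60; OOP now €2,755.60.
Claim 2 — €2,181: deductible met; 40% of €2,181 = €872.40. Cost to member: €872.40. OOP to date €3,628.
Claim 3 — €3,138: deductible met; 40% of €3,138 = €1,255.20. Member owes €1,255.20 (running OOP €4,883.20).
Claim 4 — €12,918: deductible met; 40% of €12,918 = €5,167.20. OOP would hit €10,050.40 > €8,500, so the cap limits the member to €8,500 − €4,883.20 = €3,616.80.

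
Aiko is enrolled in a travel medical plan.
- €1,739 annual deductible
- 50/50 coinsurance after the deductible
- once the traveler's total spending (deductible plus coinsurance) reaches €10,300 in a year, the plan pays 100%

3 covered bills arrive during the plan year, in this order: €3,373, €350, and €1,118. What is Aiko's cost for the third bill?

Claim 1 (€3,373): €1,739 to deductible, leaving €1,634; coinsurance €1,634 × 50% = €817. Traveler pays €2,556; OOP now €2,556.
Claim 2 (€350): 50% coinsurance on €350 = €175. Traveler pays €175; OOP now €2,731.
Claim 3 (€1,118): 50% coinsurance on €1,118 = €559. Traveler owes €559 (running OOP €3,290).

€559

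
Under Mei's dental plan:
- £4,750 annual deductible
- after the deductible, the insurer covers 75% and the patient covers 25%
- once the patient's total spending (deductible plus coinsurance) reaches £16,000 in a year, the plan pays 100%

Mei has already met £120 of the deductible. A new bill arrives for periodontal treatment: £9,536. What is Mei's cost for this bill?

Remaining deductible: £4,750 − £120 = £4,630.
After the £4,630 deductible portion, £9,536 − £4,630 = £4,906 is subject to coinsurance.
25% of £4,906 = £1,226.50 falls to the patient.
Patient responsibility before any cap: £4,630 + £1,226.50 = £5,856.50.
Total out-of-pocket so far would be £120 + £5,856.50 = £5,976.50, below the £16,000 cap — no reduction.

£5,856.50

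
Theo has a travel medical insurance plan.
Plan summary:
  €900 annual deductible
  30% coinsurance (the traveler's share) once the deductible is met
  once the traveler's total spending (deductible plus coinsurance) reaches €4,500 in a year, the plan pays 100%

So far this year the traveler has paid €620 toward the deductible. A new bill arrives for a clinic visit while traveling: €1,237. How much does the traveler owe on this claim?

€567.10

Deductible still to meet: €900 − €620 = €280.
After the €280 deductible portion, €1,237 − €280 = €957 is subject to coinsurance.
Coinsurance: €957 × 30% = €287.10.
Traveler responsibility before any cap: €280 + €287.10 = €567.10.
Cumulative spending €620 + €567.10 = €1,187.10 stays under the €4,500 maximum.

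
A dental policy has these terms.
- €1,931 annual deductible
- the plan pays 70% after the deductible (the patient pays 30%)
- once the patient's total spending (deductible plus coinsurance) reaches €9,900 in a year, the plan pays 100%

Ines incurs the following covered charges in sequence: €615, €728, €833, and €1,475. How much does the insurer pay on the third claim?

Claim 1 — €615: fully absorbed by the deductible. Cost to patient: €615. OOP to date €615. Insurer: €615 − €615 = €0.
Claim 2 — €728: all of it applies to the deductible. Cost to patient: €728. OOP to date €1,343. Insurer: €728 − €728 = €0.
Claim 3 — €833: deductible takes €588, €245 remains; 30% of €245 = €73.50. Cost to patient: €661.50. OOP to date €2,004.50. Plan pays €833 − €661.50 = €171.50.

€171.50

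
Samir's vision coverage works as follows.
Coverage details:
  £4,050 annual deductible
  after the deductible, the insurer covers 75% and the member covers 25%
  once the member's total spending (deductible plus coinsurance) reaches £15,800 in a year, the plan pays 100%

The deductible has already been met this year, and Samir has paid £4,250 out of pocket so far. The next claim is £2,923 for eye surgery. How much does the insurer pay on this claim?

£2,192.25

The deductible is already satisfied, so the full bill goes to coinsurance.
Coinsurance: £2,923 × 25% = £730.75.
Year-to-date out-of-pocket becomes £4,250 + £730.75 = £4,980.75, still under the £15,800 maximum, so no cap applies.
Insurer pays the balance: £2,923 − £730.75 = £2,192.25.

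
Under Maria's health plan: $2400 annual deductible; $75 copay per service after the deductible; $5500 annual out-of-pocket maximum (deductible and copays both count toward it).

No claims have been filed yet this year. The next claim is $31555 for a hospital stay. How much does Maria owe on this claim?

The full $2400 deductible is still open; $2400 of this bill applies to it.
That leaves $31555 − $2400 = $29155 for the copay.
Copay on this service: $75.
That puts the patient's cost at $2400 + $75 = $2475 before any cap.
Year-to-date out-of-pocket becomes $0 + $2475 = $2475, still under the $5500 maximum, so no cap applies.

$2475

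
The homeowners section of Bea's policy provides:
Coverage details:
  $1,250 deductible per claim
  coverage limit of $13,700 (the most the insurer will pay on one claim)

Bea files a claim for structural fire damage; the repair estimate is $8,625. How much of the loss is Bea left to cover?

Less the $1,250 deductible: $8,625 − $1,250 = $7,375.
$7,375 is within the $13,700 limit, so the insurer pays $7,375.
Homeowner's share is the uncovered remainder: $8,625 − $7,375 = $1,250.

$1,250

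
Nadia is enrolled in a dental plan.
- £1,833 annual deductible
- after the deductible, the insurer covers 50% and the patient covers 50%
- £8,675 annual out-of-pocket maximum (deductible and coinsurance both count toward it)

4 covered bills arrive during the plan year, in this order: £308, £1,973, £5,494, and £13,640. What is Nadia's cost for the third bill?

£2,747

Bill 1, £308: fully absorbed by the deductible. Cost to patient: £308. OOP to date £308.
Bill 2, £1,973: £1,525 to deductible, leaving £448; coinsurance £448 × 50% = £224. Patient pays £1,749; OOP now £2,057.
Bill 3, £5,494: 50% coinsurance on £5,494 = £2,747. Patient pays £2,747; OOP now £4,804.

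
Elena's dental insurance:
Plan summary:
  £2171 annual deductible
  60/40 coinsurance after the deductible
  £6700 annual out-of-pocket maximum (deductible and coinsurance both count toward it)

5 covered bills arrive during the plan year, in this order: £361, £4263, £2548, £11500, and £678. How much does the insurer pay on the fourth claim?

£8971.40

#1 (£361): entire amount goes to the deductible. Cost to patient: £361. OOP to date £361. Insurer: £361 − £361 = £0.
#2 (£4263): £1810 to deductible, leaving £2453; 40% of £2453 = £981.20. Patient owes £2791.20 (running OOP £3152.20). Insurer: £4263 − £2791.20 = £1471.80.
#3 (£2548): deductible already satisfied, so patient's share is 40% × £2548 = £1019.20. Cost to patient: £1019.20. OOP to date £4171.40. Insurer: £2548 − £1019.20 = £1528.80.
#4 (£11500): 40% coinsurance on £11500 = £4600. That would push OOP to £8771.40, over the £6700 cap, so patient pays £6700 − £4171.40 = £2528.60. Insurer: £11500 − £2528.60 = £8971.40.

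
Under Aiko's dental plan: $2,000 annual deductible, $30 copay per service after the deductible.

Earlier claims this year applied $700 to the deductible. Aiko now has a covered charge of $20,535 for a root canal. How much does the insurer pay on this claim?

Remaining deductible: $2,000 − $700 = $1,300.
The remaining $19,235 (= $20,535 − $1,300) moves to the copay.
Copay on this service: $30.
That puts the patient's cost at $1,300 + $30 = $1,330.
The insurer covers the remainder: $20,535 − $1,330 = $19,205.

$19,205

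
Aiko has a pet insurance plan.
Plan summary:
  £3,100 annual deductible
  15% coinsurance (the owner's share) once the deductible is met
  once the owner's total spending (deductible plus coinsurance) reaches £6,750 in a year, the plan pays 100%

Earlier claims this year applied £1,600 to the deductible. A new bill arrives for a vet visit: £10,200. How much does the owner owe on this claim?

£1,600 of the £3,100 deductible is already met, leaving £1,500.
That leaves £10,200 − £1,500 = £8,700 for coinsurance.
15% of £8,700 = £1,305 falls to the owner.
So the owner owes £1,500 + £1,305 = £2,805 before any cap.
Cumulative spending £1,600 + £2,805 = £4,405 stays under the £6,750 maximum.

£2,805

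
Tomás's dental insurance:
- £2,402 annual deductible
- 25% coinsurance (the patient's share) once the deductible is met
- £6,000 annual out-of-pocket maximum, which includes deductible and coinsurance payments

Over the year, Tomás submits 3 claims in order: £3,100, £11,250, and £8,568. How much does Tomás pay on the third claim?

#1 (£3,100): deductible takes £2,402, £698 remains; patient's 25% is £174.50. Cost to patient: £2,576.50. OOP to date £2,576.50.
#2 (£11,250): deductible already satisfied, so patient's share is 25% × £11,250 = £2,812.50. Patient owes £2,812.50 (running OOP £5,389).
#3 (£8,568): deductible already satisfied, so patient's share is 25% × £8,568 = £2,142. That would push OOP to £7,531, over the £6,000 cap, so patient pays £6,000 − £5,389 = £611.

£611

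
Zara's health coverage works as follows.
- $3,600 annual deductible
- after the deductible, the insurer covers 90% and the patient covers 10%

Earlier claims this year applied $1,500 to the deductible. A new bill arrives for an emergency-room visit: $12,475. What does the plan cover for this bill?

$9,337.50

$1,500 of the $3,600 deductible is already met, leaving $2,100.
After the $2,100 deductible portion, $12,475 − $2,100 = $10,375 is subject to coinsurance.
Patient's 10% share of $10,375 is $1,037.50.
That puts the patient's cost at $2,100 + $1,037.50 = $3,137.50.
Insurer pays the balance: $12,475 − $3,137.50 = $9,337.50.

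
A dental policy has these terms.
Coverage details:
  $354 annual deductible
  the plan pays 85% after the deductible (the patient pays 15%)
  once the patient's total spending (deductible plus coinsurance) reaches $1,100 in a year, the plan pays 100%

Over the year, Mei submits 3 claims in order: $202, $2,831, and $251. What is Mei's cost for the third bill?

$37.65

Claim 1 — $202: entire amount goes to the deductible. Patient owes $202 (running OOP $202).
Claim 2 — $2,831: deductible takes $152, $2,679 remains; coinsurance $2,679 × 15% = $401.85. Patient pays $553.85; OOP now $755.85.
Claim 3 — $251: deductible already satisfied, so patient's share is 15% × $251 = $37.65. Cost to patient: $37.65. OOP to date $793.50.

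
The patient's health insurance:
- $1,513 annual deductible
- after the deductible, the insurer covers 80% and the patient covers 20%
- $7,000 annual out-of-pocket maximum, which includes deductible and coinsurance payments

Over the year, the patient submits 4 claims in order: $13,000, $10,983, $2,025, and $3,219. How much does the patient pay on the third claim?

$405

#1 ($13,000): $1,513 finishes the deductible; $11,487 goes to coinsurance; patient's 20% is $2,297.40. Patient pays $3,810.40; OOP now $3,810.40.
#2 ($10,983): deductible met; 20% of $10,983 = $2,196.60. Patient owes $2,196.60 (running OOP $6,007).
#3 ($2,025): deductible already satisfied, so patient's share is 20% × $2,025 = $405. Patient owes $405 (running OOP $6,412).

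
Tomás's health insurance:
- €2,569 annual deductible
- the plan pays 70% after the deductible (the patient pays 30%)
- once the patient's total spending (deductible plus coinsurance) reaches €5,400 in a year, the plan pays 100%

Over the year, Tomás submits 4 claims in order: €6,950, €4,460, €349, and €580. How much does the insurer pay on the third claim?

Claim 1 (€6,950): €2,569 finishes the deductible; €4,381 goes to coinsurance; patient's 30% is €1,314.30. Cost to patient: €3,883.30. OOP to date €3,883.30. Plan pays €6,950 − €3,883.30 = €3,066.70.
Claim 2 (€4,460): 30% coinsurance on €4,460 = €1,338. Cost to patient: €1,338. OOP to date €5,221.30. Insurer: €4,460 − €1,338 = €3,122.
Claim 3 (€349): deductible already satisfied, so patient's share is 30% × €349 = €104.70. Patient owes €104.70 (running OOP €5,326). Plan pays €349 − €104.70 = €244.30.

€244.30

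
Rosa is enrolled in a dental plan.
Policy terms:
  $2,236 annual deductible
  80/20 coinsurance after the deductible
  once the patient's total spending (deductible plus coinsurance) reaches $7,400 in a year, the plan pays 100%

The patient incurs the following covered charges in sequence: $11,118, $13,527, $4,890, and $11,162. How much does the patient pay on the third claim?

$682.20

Claim 1 ($11,118): deductible takes $2,236, $8,882 remains; patient's 20% is $1,776.40. Cost to patient: $4,012.40. OOP to date $4,012.40.
Claim 2 ($13,527): deductible met; 20% of $13,527 = $2,705.40. Patient owes $2,705.40 (running OOP $6,717.80).
Claim 3 ($4,890): 20% coinsurance on $4,890 = $978. Adding that to $6,717.80 gives $7,695.80, past the $7,400 cap; patient pays only $7,400 − $6,717.80 = $682.20.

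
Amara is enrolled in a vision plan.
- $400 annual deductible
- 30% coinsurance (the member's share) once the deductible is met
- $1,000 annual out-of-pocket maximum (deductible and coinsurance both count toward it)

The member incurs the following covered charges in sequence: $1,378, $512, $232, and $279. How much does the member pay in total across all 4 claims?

$1,000

#1 ($1,378): $400 to deductible, leaving $978; coinsurance $978 × 30% = $293.40. Cost to member: $693.40. OOP to date $693.40.
#2 ($512): deductible already satisfied, so member's share is 30% × $512 = $153.60. Member owes $153.60 (running OOP $847).
#3 ($232): deductible already satisfied, so member's share is 30% × $232 = $69.60. Cost to member: $69.60. OOP to date $916.60.
#4 ($279): deductible met; 30% of $279 = $83.70. Adding that to $916.60 gives $1,000.30, past the $1,000 cap; member pays only $1,000 − $916.60 = $83.40.
Total paid by the member: $693.40 + $153.60 + $69.60 + $83.40 = $1,000.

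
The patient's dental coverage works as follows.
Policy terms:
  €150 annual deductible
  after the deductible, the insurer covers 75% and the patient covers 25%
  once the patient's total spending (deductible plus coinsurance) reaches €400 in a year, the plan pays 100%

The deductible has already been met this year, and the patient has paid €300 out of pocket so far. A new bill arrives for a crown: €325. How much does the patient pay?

The deductible is already satisfied, so the full bill goes to coinsurance.
Coinsurance: €325 × 25% = €81.25.
Total out-of-pocket so far would be €300 + €81.25 = €381.25, below the €400 cap — no reduction.

€81.25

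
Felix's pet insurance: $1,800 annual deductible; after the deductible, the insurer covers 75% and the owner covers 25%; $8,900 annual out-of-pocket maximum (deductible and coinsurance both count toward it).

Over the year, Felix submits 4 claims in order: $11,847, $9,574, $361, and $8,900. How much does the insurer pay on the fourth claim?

$6,795.50

Claim 1 ($11,847): deductible takes $1,800, $10,047 remains; owner's 25% is $2,511.75. Owner pays $4,311.75; OOP now $4,311.75. Insurer: $11,847 − $4,311.75 = $7,535.25.
Claim 2 ($9,574): deductible already satisfied, so owner's share is 25% × $9,574 = $2,393.50. Cost to owner: $2,393.50. OOP to date $6,705.25. Insurer: $9,574 − $2,393.50 = $7,180.50.
Claim 3 ($361): deductible met; 25% of $361 = $90.25. Cost to owner: $90.25. OOP to date $6,795.50. Plan pays $361 − $90.25 = $270.75.
Claim 4 ($8,900): deductible already satisfied, so owner's share is 25% × $8,900 = $2,225. Adding that to $6,795.50 gives $9,020.50, past the $8,900 cap; owner pays only $8,900 − $6,795.50 = $2,104.50. Plan pays $8,900 − $2,104.50 = $6,795.50.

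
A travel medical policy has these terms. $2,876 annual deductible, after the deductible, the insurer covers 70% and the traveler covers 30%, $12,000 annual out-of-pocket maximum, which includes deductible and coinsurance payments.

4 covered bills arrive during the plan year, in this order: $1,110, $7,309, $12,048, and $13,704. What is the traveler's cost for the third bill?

$3,614.40

Claim 1 ($1,110): fully absorbed by the deductible. Traveler owes $1,110 (running OOP $1,110).
Claim 2 ($7,309): $1,766 finishes the deductible; $5,543 goes to coinsurance; traveler's 30% is $1,662.90. Traveler owes $3,428.90 (running OOP $4,538.90).
Claim 3 ($12,048): deductible already satisfied, so traveler's share is 30% × $12,048 = $3,614.40. Traveler pays $3,614.40; OOP now $8,153.30.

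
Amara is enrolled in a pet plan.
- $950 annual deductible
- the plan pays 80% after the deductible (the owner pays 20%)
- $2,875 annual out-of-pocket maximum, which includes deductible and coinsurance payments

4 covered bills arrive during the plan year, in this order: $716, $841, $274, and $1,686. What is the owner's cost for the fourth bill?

Claim 1 ($716): fully absorbed by the deductible. Owner pays $716; OOP now $716.
Claim 2 ($841): $234 finishes the deductible; $607 goes to coinsurance; owner's 20% is $121.40. Owner pays $355.40; OOP now $1,071.40.
Claim 3 ($274): 20% coinsurance on $274 = $54.80. Owner owes $54.80 (running OOP $1,126.20).
Claim 4 ($1,686): 20% coinsurance on $1,686 = $337.20. Owner owes $337.20 (running OOP $1,463.40).

$337.20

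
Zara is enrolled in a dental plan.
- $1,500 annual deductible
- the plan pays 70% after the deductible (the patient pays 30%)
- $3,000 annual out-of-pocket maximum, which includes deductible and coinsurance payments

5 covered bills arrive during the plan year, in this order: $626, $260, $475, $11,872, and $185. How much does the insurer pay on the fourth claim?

$10,233

Claim 1 — $626: fully absorbed by the deductible. Cost to patient: $626. OOP to date $626. Plan pays $626 − $626 = $0.
Claim 2 — $260: entire amount goes to the deductible. Patient pays $260; OOP now $886. Insurer: $260 − $260 = $0.
Claim 3 — $475: all of it applies to the deductible. Patient owes $475 (running OOP $1,361). Plan pays $475 − $475 = $0.
Claim 4 — $11,872: $139 finishes the deductible; $11,733 goes to coinsurance; coinsurance $11,733 × 30% = $3,519.90. Together that's $139 + $3,519.90 = $3,658.90. That would push OOP to $5,019.90, over the $3,000 cap, so patient pays $3,000 − $1,361 = $1,639. Plan pays $11,872 − $1,639 = $10,233.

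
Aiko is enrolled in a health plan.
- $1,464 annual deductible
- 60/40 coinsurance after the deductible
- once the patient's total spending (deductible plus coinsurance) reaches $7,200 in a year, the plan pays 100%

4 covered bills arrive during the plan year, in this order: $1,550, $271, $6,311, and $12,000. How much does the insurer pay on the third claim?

Claim 1 — $1,550: deductible takes $1,464, $86 remains; coinsurance $86 × 40% = $34.40. Cost to patient: $1,498.40. OOP to date $1,498.40. Insurer: $1,550 − $1,498.40 = $51.60.
Claim 2 — $271: deductible met; 40% of $271 = $108.40. Patient pays $108.40; OOP now $1,606.80. Plan pays $271 − $108.40 = $162.60.
Claim 3 — $6,311: 40% coinsurance on $6,311 = $2,524.40. Patient pays $2,524.40; OOP now $4,131.20. Plan pays $6,311 − $2,524.40 = $3,786.60.

$3,786.60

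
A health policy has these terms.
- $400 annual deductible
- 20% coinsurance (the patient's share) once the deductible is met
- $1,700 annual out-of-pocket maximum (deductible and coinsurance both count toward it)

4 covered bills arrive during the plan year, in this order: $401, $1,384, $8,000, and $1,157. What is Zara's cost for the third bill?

Claim 1 — $401: deductible takes $400, $1 remains; 20% of $1 = $0.20. Cost to patient: $400.20. OOP to date $400.20.
Claim 2 — $1,384: deductible already satisfied, so patient's share is 20% × $1,384 = $276.80. Patient pays $276.80; OOP now $677.
Claim 3 — $8,000: deductible met; 20% of $8,000 = $1,600. That would push OOP to $2,277, over the $1,700 cap, so patient pays $1,700 − $677 = $1,023.

$1,023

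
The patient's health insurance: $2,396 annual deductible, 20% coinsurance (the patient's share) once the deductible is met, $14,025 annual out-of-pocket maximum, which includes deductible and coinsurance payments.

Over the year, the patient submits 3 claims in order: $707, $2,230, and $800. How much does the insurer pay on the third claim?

Claim 1 — $707: fully absorbed by the deductible. Cost to patient: $707. OOP to date $707. Insurer: $707 − $707 = $0.
Claim 2 — $2,230: $1,689 to deductible, leaving $541; 20% of $541 = $108.20. Patient pays $1,797.20; OOP now $2,504.20. Insurer: $2,230 − $1,797.20 = $432.80.
Claim 3 — $800: deductible already satisfied, so patient's share is 20% × $800 = $160. Patient pays $160; OOP now $2,664.20. Insurer: $800 − $160 = $640.

$640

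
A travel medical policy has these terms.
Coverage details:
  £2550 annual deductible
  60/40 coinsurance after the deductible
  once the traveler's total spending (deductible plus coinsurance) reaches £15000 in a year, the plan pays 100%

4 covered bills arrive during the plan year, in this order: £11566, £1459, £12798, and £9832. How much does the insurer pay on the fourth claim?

Claim 1 — £11566: £2550 to deductible, leaving £9016; coinsurance £9016 × 40% = £3606.40. Cost to traveler: £6156.40. OOP to date £6156.40. Insurer: £11566 − £6156.40 = £5409.60.
Claim 2 — £1459: deductible already satisfied, so traveler's share is 40% × £1459 = £583.60. Traveler pays £583.60; OOP now £6740. Plan pays £1459 − £583.60 = £875.40.
Claim 3 — £12798: deductible already satisfied, so traveler's share is 40% × £12798 = £5119.20. Traveler owes £5119.20 (running OOP £11859.20). Insurer: £12798 − £5119.20 = £7678.80.
Claim 4 — £9832: deductible met; 40% of £9832 = £3932.80. OOP would hit £15792 > £15000, so the cap limits the traveler to £15000 − £11859.20 = £3140.80. Insurer: £9832 − £3140.80 = £6691.20.

£6691.20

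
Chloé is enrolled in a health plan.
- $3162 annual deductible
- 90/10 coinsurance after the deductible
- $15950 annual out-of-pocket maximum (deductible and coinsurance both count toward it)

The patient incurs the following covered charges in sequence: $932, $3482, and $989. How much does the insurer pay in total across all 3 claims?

$2016.90

Bill 1, $932: all of it applies to the deductible. Patient owes $932 (running OOP $932). Plan pays $932 − $932 = $0.
Bill 2, $3482: $2230 to deductible, leaving $1252; coinsurance $1252 × 10% = $125.20. Cost to patient: $2355.20. OOP to date $3287.20. Plan pays $3482 − $2355.20 = $1126.80.
Bill 3, $989: 10% coinsurance on $989 = $98.90. Patient pays $98.90; OOP now $3386.10. Plan pays $989 − $98.90 = $890.10.
Insurer total = bills − patient's total = $5403 − $3386.10 = $2016.90.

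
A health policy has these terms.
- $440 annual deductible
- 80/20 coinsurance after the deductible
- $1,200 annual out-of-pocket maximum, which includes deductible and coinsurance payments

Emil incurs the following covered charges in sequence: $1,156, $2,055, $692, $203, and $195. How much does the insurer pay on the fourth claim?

$162.40

Claim 1 ($1,156): $440 to deductible, leaving $716; coinsurance $716 × 20% = $143.20. Cost to patient: $583.20. OOP to date $583.20. Plan pays $1,156 − $583.20 = $572.80.
Claim 2 ($2,055): deductible met; 20% of $2,055 = $411. Patient pays $411; OOP now $994.20. Plan pays $2,055 − $411 = $1,644.
Claim 3 ($692): 20% coinsurance on $692 = $138.40. Patient owes $138.40 (running OOP $1,132.60). Insurer: $692 − $138.40 = $553.60.
Claim 4 ($203): deductible already satisfied, so patient's share is 20% × $203 = $40.60. Patient pays $40.60; OOP now $1,173.20. Plan pays $203 − $40.60 = $162.40.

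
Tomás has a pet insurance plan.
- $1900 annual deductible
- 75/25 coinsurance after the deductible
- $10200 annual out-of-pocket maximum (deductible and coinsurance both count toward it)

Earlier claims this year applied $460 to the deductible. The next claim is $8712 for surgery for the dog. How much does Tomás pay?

Deductible still to meet: $1900 − $460 = $1440.
After the $1440 deductible portion, $8712 − $1440 = $7272 is subject to coinsurance.
25% of $7272 = $1818 falls to the owner.
Owner responsibility before any cap: $1440 + $1818 = $3258.
Year-to-date out-of-pocket becomes $460 + $3258 = $3718, still under the $10200 maximum, so no cap applies.

$3258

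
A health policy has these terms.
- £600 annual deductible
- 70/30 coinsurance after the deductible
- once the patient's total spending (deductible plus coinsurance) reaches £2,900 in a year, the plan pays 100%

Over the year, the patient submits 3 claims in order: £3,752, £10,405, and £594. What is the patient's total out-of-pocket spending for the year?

Claim 1 — £3,752: deductible takes £600, £3,152 remains; 30% of £3,152 = £945.60. Patient pays £1,545.60; OOP now £1,545.60.
Claim 2 — £10,405: deductible already satisfied, so patient's share is 30% × £10,405 = £3,121.50. Adding that to £1,545.60 gives £4,667.10, past the £2,900 cap; patient pays only £2,900 − £1,545.60 = £1,354.40.
Claim 3 — £594: deductible already satisfied, so patient's share is 30% × £594 = £178.20. That would push OOP to £3,078.20, over the £2,900 cap, so patient pays £2,900 − £2,900 = £0.
Summing the patient's payments: £1,545.60 + £1,354.40 + £0 = £2,900.

£2,900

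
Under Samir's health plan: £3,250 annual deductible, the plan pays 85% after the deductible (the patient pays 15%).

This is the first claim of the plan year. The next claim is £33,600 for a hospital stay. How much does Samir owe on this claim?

£7,802.50

Deductible not yet touched, so the first £3,250 of the bill goes to the deductible.
That leaves £33,600 − £3,250 = £30,350 for coinsurance.
Coinsurance: £30,350 × 15% = £4,552.50.
Patient responsibility: £3,250 + £4,552.50 = £7,802.50.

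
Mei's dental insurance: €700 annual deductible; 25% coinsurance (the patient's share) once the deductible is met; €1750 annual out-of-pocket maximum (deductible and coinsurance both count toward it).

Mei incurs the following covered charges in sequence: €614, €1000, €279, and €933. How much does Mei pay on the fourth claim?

€233.25

#1 (€614): all of it applies to the deductible. Cost to patient: €614. OOP to date €614.
#2 (€1000): deductible takes €86, €914 remains; coinsurance €914 × 25% = €228.50. Patient pays €314.50; OOP now €928.50.
#3 (€279): deductible already satisfied, so patient's share is 25% × €279 = €69.75. Patient owes €69.75 (running OOP €998.25).
#4 (€933): deductible already satisfied, so patient's share is 25% × €933 = €233.25. Patient pays €233.25; OOP now €1231.50.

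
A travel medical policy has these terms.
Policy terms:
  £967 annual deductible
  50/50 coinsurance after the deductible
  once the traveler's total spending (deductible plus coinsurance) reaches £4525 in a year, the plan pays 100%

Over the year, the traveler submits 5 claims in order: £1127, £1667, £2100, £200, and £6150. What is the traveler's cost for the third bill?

Claim 1 — £1127: deductible takes £967, £160 remains; 50% of £160 = £80. Cost to traveler: £1047. OOP to date £1047.
Claim 2 — £1667: deductible met; 50% of £1667 = £833.50. Traveler pays £833.50; OOP now £1880.50.
Claim 3 — £2100: deductible met; 50% of £2100 = £1050. Traveler owes £1050 (running OOP £2930.50).

£1050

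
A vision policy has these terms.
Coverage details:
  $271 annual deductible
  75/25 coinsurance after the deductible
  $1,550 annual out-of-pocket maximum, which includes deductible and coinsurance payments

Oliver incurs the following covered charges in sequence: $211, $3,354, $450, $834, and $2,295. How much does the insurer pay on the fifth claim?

Claim 1 — $211: all of it applies to the deductible. Member owes $211 (running OOP $211). Insurer: $211 − $211 = $0.
Claim 2 — $3,354: deductible takes $60, $3,294 remains; coinsurance $3,294 × 25% = $823.50. Cost to member: $883.50. OOP to date $1,094.50. Plan pays $3,354 − $883.50 = $2,470.50.
Claim 3 — $450: deductible already satisfied, so member's share is 25% × $450 = $112.50. Member pays $112.50; OOP now $1,207. Plan pays $450 − $112.50 = $337.50.
Claim 4 — $834: 25% coinsurance on $834 = $208.50. Cost to member: $208.50. OOP to date $1,415.50. Insurer: $834 − $208.50 = $625.50.
Claim 5 — $2,295: 25% coinsurance on $2,295 = $573.75. OOP would hit $1,989.25 > $1,550, so the cap limits the member to $1,550 − $1,415.50 = $134.50. Insurer: $2,295 − $134.50 = $2,160.50.

$2,160.50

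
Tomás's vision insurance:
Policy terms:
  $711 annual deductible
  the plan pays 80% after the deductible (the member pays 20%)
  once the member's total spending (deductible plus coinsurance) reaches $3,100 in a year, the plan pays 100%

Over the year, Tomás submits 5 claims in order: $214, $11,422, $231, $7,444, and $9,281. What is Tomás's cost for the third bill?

$46.20

Claim 1 — $214: all of it applies to the deductible. Member owes $214 (running OOP $214).
Claim 2 — $11,422: deductible takes $497, $10,925 remains; 20% of $10,925 = $2,185. Cost to member: $2,682. OOP to date $2,896.
Claim 3 — $231: deductible met; 20% of $231 = $46.20. Member pays $46.20; OOP now $2,942.20.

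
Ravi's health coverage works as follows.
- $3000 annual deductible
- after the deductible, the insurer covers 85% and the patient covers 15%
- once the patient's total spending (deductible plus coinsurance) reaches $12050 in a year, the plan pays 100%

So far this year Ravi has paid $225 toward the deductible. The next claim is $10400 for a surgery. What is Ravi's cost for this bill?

$3918.75

Remaining deductible: $3000 − $225 = $2775.
After the $2775 deductible portion, $10400 − $2775 = $7625 is subject to coinsurance.
Patient's 15% share of $7625 is $1143.75.
That puts the patient's cost at $2775 + $1143.75 = $3918.75 before any cap.
Year-to-date out-of-pocket becomes $225 + $3918.75 = $4143.75, still under the $12050 maximum, so no cap applies.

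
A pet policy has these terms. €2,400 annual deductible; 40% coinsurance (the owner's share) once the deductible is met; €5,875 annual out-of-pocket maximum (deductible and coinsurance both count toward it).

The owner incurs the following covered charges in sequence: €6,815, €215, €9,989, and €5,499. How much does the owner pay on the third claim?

Bill 1, €6,815: €2,400 to deductible, leaving €4,415; owner's 40% is €1,766. Cost to owner: €4,166. OOP to date €4,166.
Bill 2, €215: deductible already satisfied, so owner's share is 40% × €215 = €86. Owner pays €86; OOP now €4,252.
Bill 3, €9,989: deductible met; 40% of €9,989 = €3,995.60. OOP would hit €8,247.60 > €5,875, so the cap limits the owner to €5,875 − €4,252 = €1,623.

€1,623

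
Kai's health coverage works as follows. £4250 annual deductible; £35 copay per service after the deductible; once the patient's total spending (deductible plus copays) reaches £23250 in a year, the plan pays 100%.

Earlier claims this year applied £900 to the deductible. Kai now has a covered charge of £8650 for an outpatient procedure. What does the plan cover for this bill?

£5265

£900 of the £4250 deductible is already met, leaving £3350.
After the £3350 deductible portion, £8650 − £3350 = £5300 is subject to the copay.
Copay on this service: £35.
That puts the patient's cost at £3350 + £35 = £3385 before any cap.
Cumulative spending £900 + £3385 = £4285 stays under the £23250 maximum.
The insurer covers the remainder: £8650 − £3385 = £5265.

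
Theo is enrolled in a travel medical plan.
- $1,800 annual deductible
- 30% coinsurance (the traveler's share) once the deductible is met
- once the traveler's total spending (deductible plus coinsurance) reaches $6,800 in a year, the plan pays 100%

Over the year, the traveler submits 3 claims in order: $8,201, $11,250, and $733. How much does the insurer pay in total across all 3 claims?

Claim 1 ($8,201): $1,800 to deductible, leaving $6,401; 30% of $6,401 = $1,920.30. Traveler pays $3,720.30; OOP now $3,720.30. Plan pays $8,201 − $3,720.30 = $4,480.70.
Claim 2 ($11,250): deductible met; 30% of $11,250 = $3,375. OOP would hit $7,095.30 > $6,800, so the cap limits the traveler to $6,800 − $3,720.30 = $3,079.70. Plan pays $11,250 − $3,079.70 = $8,170.30.
Claim 3 ($733): deductible already satisfied, so traveler's share is 30% × $733 = $219.90. That would push OOP to $7,019.90, over the $6,800 cap, so traveler pays $6,800 − $6,800 = $0. Insurer: $733 − $0 = $733.
Insurer total = bills − traveler's total = $20,184 − $6,800 = $13,384.

$13,384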